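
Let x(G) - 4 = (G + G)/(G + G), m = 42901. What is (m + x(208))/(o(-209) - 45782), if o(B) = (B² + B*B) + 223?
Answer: 42906/41803 ≈ 1.0264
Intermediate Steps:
x(G) = 5 (x(G) = 4 + (G + G)/(G + G) = 4 + (2*G)/((2*G)) = 4 + (2*G)*(1/(2*G)) = 4 + 1 = 5)
o(B) = 223 + 2*B² (o(B) = (B² + B²) + 223 = 2*B² + 223 = 223 + 2*B²)
(m + x(208))/(o(-209) - 45782) = (42901 + 5)/((223 + 2*(-209)²) - 45782) = 42906/((223 + 2*43681) - 45782) = 42906/((223 + 87362) - 45782) = 42906/(87585 - 45782) = 42906/41803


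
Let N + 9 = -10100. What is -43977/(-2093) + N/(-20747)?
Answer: 933548956/43423471 ≈ 21.499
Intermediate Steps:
N = -10109 (N = -9 - 10100 = -10109)
-43977/(-2093) + N/(-20747) = -43977/(-2093) - 10109/(-20747) = -43977*(-1/2093) - 10109*(-1/20747) = 43977/2093 + 10109/20747 = 933548956/43423471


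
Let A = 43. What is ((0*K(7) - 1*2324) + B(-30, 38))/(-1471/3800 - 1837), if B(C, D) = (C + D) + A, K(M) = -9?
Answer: 8637400/6982071 ≈ 1.2371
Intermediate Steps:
B(C, D) = 43 + C + D (B(C, D) = (C + D) + 43 = 43 + C + D)
((0*K(7) - 1*2324) + B(-30, 38))/(-1471/3800 - 1837) = ((0*(-9) - 1*2324) + (43 - 30 + 38))/(-1471/3800 - 1837) = ((0 - 2324) + 51)/(-1471*1/3800 - 1837) = (-2324 + 51)/(-1471/3800 - 1837) = -2273/(-6982071/3800) = -2273*(-3800/6982071) = 8637400/6982071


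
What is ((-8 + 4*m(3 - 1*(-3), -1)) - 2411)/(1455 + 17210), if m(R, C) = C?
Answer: -2423/18665 ≈ -0.12982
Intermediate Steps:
((-8 + 4*m(3 - 1*(-3), -1)) - 2411)/(1455 + 17210) = ((-8 + 4*(-1)) - 2411)/(1455 + 17210) = ((-8 - 4) - 2411)/18665 = (-12 - 2411)*(1/18665) = -2423*1/18665 = -2423/18665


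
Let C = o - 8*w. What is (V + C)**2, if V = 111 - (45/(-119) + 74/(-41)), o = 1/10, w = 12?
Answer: 711052011121/2380464100 ≈ 298.70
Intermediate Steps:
o = 1/10 ≈ 0.10000
C = -959/10 (C = 1/10 - 8*12 = 1/10 - 96 = -959/10 ≈ -95.900)
V = 552220/4879 (V = 111 - (45*(-1/119) + 74*(-1/41)) = 111 - (-45/119 - 74/41) = 111 - 1*(-10651/4879) = 111 + 10651/4879 = 552220/4879 ≈ 113.18)
(V + C)**2 = (552220/4879 - 959/10)**2 = (843239/48790)**2 = 711052011121/2380464100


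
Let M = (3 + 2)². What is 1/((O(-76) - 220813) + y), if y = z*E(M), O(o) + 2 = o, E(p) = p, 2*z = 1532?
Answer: -1/201741 ≈ -4.9568e-6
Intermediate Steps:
z = 766 (z = (½)*1532 = 766)
M = 25 (M = 5² = 25)
O(o) = -2 + o
y = 19150 (y = 766*25 = 19150)
1/((O(-76) - 220813) + y) = 1/(((-2 - 76) - 220813) + 19150) = 1/((-78 - 220813) + 19150) = 1/(-220891 + 19150) = 1/(-201741) = -1/201741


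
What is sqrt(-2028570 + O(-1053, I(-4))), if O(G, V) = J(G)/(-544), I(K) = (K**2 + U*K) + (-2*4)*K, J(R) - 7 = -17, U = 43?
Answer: I*sqrt(9380107595)/68 ≈ 1424.3*I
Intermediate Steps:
J(R) = -10 (J(R) = 7 - 17 = -10)
I(K) = K**2 + 35*K (I(K) = (K**2 + 43*K) + (-2*4)*K = (K**2 + 43*K) - 8*K = K**2 + 35*K)
O(G, V) = 5/272 (O(G, V) = -10/(-544) = -10*(-1/544) = 5/272)
sqrt(-2028570 + O(-1053, I(-4))) = sqrt(-2028570 + 5/272) = sqrt(-551771035/272) = I*sqrt(9380107595)/68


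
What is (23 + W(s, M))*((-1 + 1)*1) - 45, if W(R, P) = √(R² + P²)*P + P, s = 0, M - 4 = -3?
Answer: -45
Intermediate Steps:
M = 1 (M = 4 - 3 = 1)
W(R, P) = P + P*√(P² + R²) (W(R, P) = √(P² + R²)*P + P = P*√(P² + R²) + P = P + P*√(P² + R²))
(23 + W(s, M))*((-1 + 1)*1) - 45 = (23 + 1*(1 + √(1² + 0²)))*((-1 + 1)*1) - 45 = (23 + 1*(1 + √(1 + 0)))*(0*1) - 45 = (23 + 1*(1 + √1))*0 - 45 = (23 + 1*(1 + 1))*0 - 45 = (23 + 1*2)*0 - 45 = (23 + 2)*0 - 45 = 25*0 - 45 = 0 - 45 = -45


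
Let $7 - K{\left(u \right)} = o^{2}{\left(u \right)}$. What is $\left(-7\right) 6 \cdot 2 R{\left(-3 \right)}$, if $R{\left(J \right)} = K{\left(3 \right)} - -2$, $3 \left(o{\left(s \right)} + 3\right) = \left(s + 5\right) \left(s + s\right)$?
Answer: $13440$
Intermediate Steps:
$o{\left(s \right)} = -3 + \frac{2 s \left(5 + s\right)}{3}$ ($o{\left(s \right)} = -3 + \frac{\left(s + 5\right) \left(s + s\right)}{3} = -3 + \frac{\left(5 + s\right) 2 s}{3} = -3 + \frac{2 s \left(5 + s\right)}{3}$)
$K{\left(u \right)} = 7 - \left(-3 + \frac{2 u^{2}}{3} + \frac{10 u}{3}\right)^{2}$
$R{\left(J \right)} = -160$ ($R{\left(J \right)} = \left(7 - \frac{\left(-9 + 2 \cdot 3^{2} + 10 \cdot 3\right)^{2}}{9}\right) - -2 = \left(7 - \frac{\left(-9 + 2 \cdot 9 + 30\right)^{2}}{9}\right) + 2 = \left(7 - \frac{\left(-9 + 18 + 30\right)^{2}}{9}\right) + 2 = \left(7 - \frac{39^{2}}{9}\right) + 2 = \left(7 - 169\right) + 2 = -162 + 2 = -160$)
$\left(-7\right) 6 \cdot 2 R{\left(-3 \right)} = \left(-7\right) 6 \cdot 2 \left(-160\right) = \left(-42\right) \left(-320\right) = 13440$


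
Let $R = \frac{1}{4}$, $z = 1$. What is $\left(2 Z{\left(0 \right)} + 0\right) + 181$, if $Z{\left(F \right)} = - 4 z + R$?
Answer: $\frac{347}{2} \approx 173.5$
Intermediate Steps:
$R = \frac{1}{4} \approx 0.25$
$Z{\left(F \right)} = - \frac{15}{4}$ ($Z{\left(F \right)} = \left(-4\right) 1 + \frac{1}{4} = -4 + \frac{1}{4} = - \frac{15}{4}$)
$\left(2 Z{\left(0 \right)} + 0\right) + 181 = \left(2 \left(- \frac{15}{4}\right) + 0\right) + 181 = \left(- \frac{15}{2} + 0\right) + 181 = - \frac{15}{2} + 181 = \frac{347}{2}$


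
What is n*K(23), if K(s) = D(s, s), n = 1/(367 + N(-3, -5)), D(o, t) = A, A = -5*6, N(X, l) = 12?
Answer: -30/379 ≈ -0.079156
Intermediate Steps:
A = -30
D(o, t) = -30
n = 1/379 (n = 1/(367 + 12) = 1/379 ≈ 0.0026385)
K(s) = -30
n*K(23) = (1/379)*(-30) = -30/379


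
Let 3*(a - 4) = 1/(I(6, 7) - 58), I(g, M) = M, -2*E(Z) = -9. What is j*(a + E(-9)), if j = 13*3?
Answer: 33787/102 ≈ 331.25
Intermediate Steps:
E(Z) = 9/2 (E(Z) = -1/2*(-9) = 9/2)
j = 39
a = 611/153 (a = 4 + 1/(3*(7 - 58)) = 4 + (1/3)/(-51) = 4 + (1/3)*(-1/51) = 4 - 1/153 = 611/153 ≈ 3.9935)
j*(a + E(-9)) = 39*(611/153 + 9/2) = 39*(2599/306) = 33787/102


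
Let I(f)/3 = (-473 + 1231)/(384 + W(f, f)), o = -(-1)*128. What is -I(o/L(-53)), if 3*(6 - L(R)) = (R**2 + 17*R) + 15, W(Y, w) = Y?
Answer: -721995/121856 ≈ -5.9250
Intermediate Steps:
o = 128 (o = -1*(-128) = 128)
L(R) = 1 - 17*R/3 - R**2/3 (L(R) = 6 - ((R**2 + 17*R) + 15)/3 = 6 - (15 + R**2 + 17*R)/3 = 6 + (-5 - 17*R/3 - R**2/3) = 1 - 17*R/3 - R**2/3)
I(f) = 2274/(384 + f) (I(f) = 3*((-473 + 1231)/(384 + f)) = 3*(758/(384 + f)) = 2274/(384 + f))
-I(o/L(-53)) = -2274/(384 + 128/(1 - 17/3*(-53) - 1/3*(-53)**2)) = -2274/(384 + 128/(1 + 901/3 - 1/3*2809)) = -2274/(384 + 128/(1 + 901/3 - 2809/3)) = -2274/(384 + 128/(-635)) = -2274/(384 + 128*(-1/635)) = -2274/(384 - 128/635) = -2274/243712/635 = -2274*635/243712 = -1*721995/121856 = -721995/121856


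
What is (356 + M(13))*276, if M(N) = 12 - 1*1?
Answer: 101292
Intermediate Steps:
M(N) = 11 (M(N) = 12 - 1 = 11)
(356 + M(13))*276 = (356 + 11)*276 = 367*276 = 101292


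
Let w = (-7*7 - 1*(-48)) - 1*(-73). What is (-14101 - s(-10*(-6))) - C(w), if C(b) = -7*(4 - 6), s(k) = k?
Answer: -14175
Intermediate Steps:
w = 72 (w = (-49 + 48) + 73 = -1 + 73 = 72)
C(b) = 14 (C(b) = -7*(-2) = 14)
(-14101 - s(-10*(-6))) - C(w) = (-14101 - (-10)*(-6)) - 1*14 = (-14101 - 1*60) - 14 = (-14101 - 60) - 14 = -14161 - 14 = -14175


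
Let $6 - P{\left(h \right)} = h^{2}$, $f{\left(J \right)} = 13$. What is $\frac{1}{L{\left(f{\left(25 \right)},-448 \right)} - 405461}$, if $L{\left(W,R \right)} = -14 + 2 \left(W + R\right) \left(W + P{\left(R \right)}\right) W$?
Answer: $\frac{1}{2269341875} \approx 4.4066 \cdot 10^{-10}$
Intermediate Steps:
$P{\left(h \right)} = 6 - h^{2}$
$L{\left(W,R \right)} = -14 + W \left(2 R + 2 W\right) \left(6 + W - R^{2}\right)$ ($L{\left(W,R \right)} = -14 + 2 \left(W + R\right) \left(W - \left(-6 + R^{2}\right)\right) W = -14 + 2 \left(R + W\right) \left(6 + W - R^{2}\right) W = -14 + \left(2 R + 2 W\right) W \left(6 + W - R^{2}\right) = -14 + W \left(2 R + 2 W\right) \left(6 + W - R^{2}\right)$)
$\frac{1}{L{\left(f{\left(25 \right)},-448 \right)} - 405461} = \frac{1}{\left(-14 + 2 \cdot 13^{3} + 2 \left(-448\right) 13^{2} + 2 \cdot 13^{2} \left(6 - \left(-448\right)^{2}\right) - \left(-896\right) 13 \left(-6 + \left(-448\right)^{2}\right)\right) - 405461} = \frac{1}{\left(-14 + 2 \cdot 2197 + 2 \left(-448\right) 169 + 2 \cdot 169 \left(6 - 200704\right) - \left(-896\right) 13 \left(-6 + 200704\right)\right) - 405461} = \frac{1}{\left(-14 + 4394 - 151424 + 2 \cdot 169 \left(6 - 200704\right) - \left(-896\right) 13 \cdot 200698\right) - 405461} = \frac{1}{\left(-14 + 4394 - 151424 + 2 \cdot 169 \left(-200698\right) + 2337730304\right) - 405461} = \frac{1}{\left(-14 + 4394 - 151424 - 67835924 + 2337730304\right) - 405461} = \frac{1}{2269747336 - 405461} = \frac{1}{2269341875}$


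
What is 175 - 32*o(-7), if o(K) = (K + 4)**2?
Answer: -113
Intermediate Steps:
o(K) = (4 + K)**2
175 - 32*o(-7) = 175 - 32*(4 - 7)**2 = 175 - 32*(-3)**2 = 175 - 32*9 = 175 - 288 = -113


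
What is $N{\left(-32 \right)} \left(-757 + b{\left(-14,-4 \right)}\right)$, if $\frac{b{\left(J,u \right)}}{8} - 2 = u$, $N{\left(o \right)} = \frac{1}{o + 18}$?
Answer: $\frac{773}{14} \approx 55.214$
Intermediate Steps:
$N{\left(o \right)} = \frac{1}{18 + o}$
$b{\left(J,u \right)} = 16 + 8 u$
$N{\left(-32 \right)} \left(-757 + b{\left(-14,-4 \right)}\right) = \frac{-757 + \left(16 + 8 \left(-4\right)\right)}{18 - 32} = \frac{-757 + \left(16 - 32\right)}{-14} = - \frac{-757 - 16}{14} = \left(- \frac{1}{14}\right) \left(-773\right) = \frac{773}{14}$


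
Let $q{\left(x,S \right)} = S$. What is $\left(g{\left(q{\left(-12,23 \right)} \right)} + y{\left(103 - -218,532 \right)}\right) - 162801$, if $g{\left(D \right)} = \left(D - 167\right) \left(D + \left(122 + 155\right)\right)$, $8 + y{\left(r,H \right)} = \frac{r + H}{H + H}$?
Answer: $- \frac{219192723}{1064} \approx -2.0601 \cdot 10^{5}$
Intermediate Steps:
$y{\left(r,H \right)} = -8 + \frac{H + r}{2 H}$ ($y{\left(r,H \right)} = -8 + \frac{r + H}{H + H} = -8 + \frac{H + r}{2 H}$)
$g{\left(D \right)} = \left(-167 + D\right) \left(277 + D\right)$ ($g{\left(D \right)} = \left(-167 + D\right) \left(D + 277\right) = \left(-167 + D\right) \left(277 + D\right)$)
$\left(g{\left(q{\left(-12,23 \right)} \right)} + y{\left(103 - -218,532 \right)}\right) - 162801 = \left(\left(-46259 + 23^{2} + 110 \cdot 23\right) + \frac{\left(103 - -218\right) - 7980}{2 \cdot 532}\right) - 162801 = \left(\left(-46259 + 529 + 2530\right) + \frac{1}{2} \cdot \frac{1}{532} \left(\left(103 + 218\right) - 7980\right)\right) - 162801 = \left(-43200 + \frac{1}{2} \cdot \frac{1}{532} \left(321 - 7980\right)\right) - 162801 = \left(-43200 + \frac{1}{2} \cdot \frac{1}{532} \left(-7659\right)\right) - 162801 = \left(-43200 - \frac{7659}{1064}\right) - 162801 = - \frac{45972459}{1064} - 162801 = - \frac{219192723}{1064}$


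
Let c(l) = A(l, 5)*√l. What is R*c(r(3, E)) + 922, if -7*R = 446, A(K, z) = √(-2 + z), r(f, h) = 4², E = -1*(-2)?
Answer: 922 - 1784*√3/7 ≈ 480.57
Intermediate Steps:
E = 2
r(f, h) = 16
R = -446/7 (R = -⅐*446 = -446/7 ≈ -63.714)
c(l) = √3*√l (c(l) = √(-2 + 5)*√l = √3*√l)
R*c(r(3, E)) + 922 = -446*√3*√16/7 + 922 = -446*√3*4/7 + 922 = -1784*√3/7 + 922 = 922 - 1784*√3/7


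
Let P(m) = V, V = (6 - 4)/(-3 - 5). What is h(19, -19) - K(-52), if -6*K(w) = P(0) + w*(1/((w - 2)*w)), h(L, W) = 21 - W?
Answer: 25891/648 ≈ 39.955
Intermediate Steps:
V = -¼ (V = 2/(-8) = 2*(-⅛) = -¼ ≈ -0.25000)
P(m) = -¼
K(w) = 1/24 - 1/(6*(-2 + w)) (K(w) = -(-¼ + w*(1/((w - 2)*w)))/6 = -(-¼ + w*(1/((-2 + w)*w)))/6 = -(-¼ + w*(1/(w*(-2 + w))))/6 = -(-¼ + 1/(-2 + w))/6 = 1/24 - 1/(6*(-2 + w)))
h(19, -19) - K(-52) = (21 - 1*(-19)) - (-6 - 52)/(24*(-2 - 52)) = (21 + 19) - (-58)/(24*(-54)) = 40 - (-1)*(-58)/(24*54) = 40 - 1*29/648 = 40 - 29/648 = 25891/648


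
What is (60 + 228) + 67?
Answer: 355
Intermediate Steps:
(60 + 228) + 67 = 288 + 67 = 355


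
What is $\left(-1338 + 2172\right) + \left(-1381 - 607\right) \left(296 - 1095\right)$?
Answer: $1589246$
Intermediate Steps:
$\left(-1338 + 2172\right) + \left(-1381 - 607\right) \left(296 - 1095\right) = 834 - -1588412 = 834 + 1588412 = 1589246$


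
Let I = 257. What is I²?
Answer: 66049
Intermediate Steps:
I² = 257² = 66049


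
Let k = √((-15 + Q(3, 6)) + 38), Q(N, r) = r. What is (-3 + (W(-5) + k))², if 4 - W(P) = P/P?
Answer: 29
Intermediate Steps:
W(P) = 3 (W(P) = 4 - P/P = 4 - 1*1 = 4 - 1 = 3)
k = √29 (k = √((-15 + 6) + 38) = √(-9 + 38) = √29 ≈ 5.3852)
(-3 + (W(-5) + k))² = (-3 + (3 + √29))² = (√29)² = 29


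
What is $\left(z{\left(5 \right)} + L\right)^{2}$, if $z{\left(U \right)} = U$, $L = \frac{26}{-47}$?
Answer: $\frac{43681}{2209} \approx 19.774$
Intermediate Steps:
$L = - \frac{26}{47}$ ($L = 26 \left(- \frac{1}{47}\right) = - \frac{26}{47} \approx -0.55319$)
$\left(z{\left(5 \right)} + L\right)^{2} = \left(5 - \frac{26}{47}\right)^{2} = \left(\frac{209}{47}\right)^{2} = \frac{43681}{2209}$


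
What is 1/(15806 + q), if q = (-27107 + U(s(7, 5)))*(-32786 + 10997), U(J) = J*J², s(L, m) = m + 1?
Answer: 1/585943805 ≈ 1.7066e-9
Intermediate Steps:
s(L, m) = 1 + m
U(J) = J³
q = 585927999 (q = (-27107 + (1 + 5)³)*(-32786 + 10997) = (-27107 + 6³)*(-21789) = (-27107 + 216)*(-21789) = -26891*(-21789) = 585927999)
1/(15806 + q) = 1/(15806 + 585927999) = 1/585943805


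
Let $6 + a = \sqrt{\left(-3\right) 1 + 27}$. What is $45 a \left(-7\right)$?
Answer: $1890 - 630 \sqrt{6} \approx 346.82$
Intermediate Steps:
$a = -6 + 2 \sqrt{6}$ ($a = -6 + \sqrt{\left(-3\right) 1 + 27} = -6 + \sqrt{-3 + 27} = -6 + \sqrt{24} = -6 + 2 \sqrt{6} \approx -1.101$)
$45 a \left(-7\right) = 45 \left(-6 + 2 \sqrt{6}\right) \left(-7\right) = \left(-270 + 90 \sqrt{6}\right) \left(-7\right) = 1890 - 630 \sqrt{6}$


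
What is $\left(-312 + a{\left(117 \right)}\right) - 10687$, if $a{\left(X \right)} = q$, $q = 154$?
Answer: $-10845$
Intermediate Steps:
$a{\left(X \right)} = 154$
$\left(-312 + a{\left(117 \right)}\right) - 10687 = \left(-312 + 154\right) - 10687 = -158 - 10687 = -10845$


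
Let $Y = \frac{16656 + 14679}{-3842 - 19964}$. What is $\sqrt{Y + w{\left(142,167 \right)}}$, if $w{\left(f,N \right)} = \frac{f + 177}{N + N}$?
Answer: $\frac{2 i \sqrt{356782450286}}{1987801} \approx 0.60098 i$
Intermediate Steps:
$w{\left(f,N \right)} = \frac{177 + f}{2 N}$
$Y = - \frac{31335}{23806}$ ($Y = \frac{31335}{-23806} = 31335 \left(- \frac{1}{23806}\right) = - \frac{31335}{23806} \approx -1.3163$)
$\sqrt{Y + w{\left(142,167 \right)}} = \sqrt{- \frac{31335}{23806} + \frac{177 + 142}{2 \cdot 167}} = \sqrt{- \frac{31335}{23806} + \frac{1}{2} \cdot \frac{1}{167} \cdot 319} = \sqrt{- \frac{31335}{23806} + \frac{319}{334}} = \sqrt{- \frac{717944}{1987801}} = \frac{2 i \sqrt{356782450286}}{1987801}$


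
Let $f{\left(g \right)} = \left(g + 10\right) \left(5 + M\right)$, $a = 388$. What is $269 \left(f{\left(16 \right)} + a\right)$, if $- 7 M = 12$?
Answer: $\frac{891466}{7} \approx 1.2735 \cdot 10^{5}$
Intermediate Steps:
$M = - \frac{12}{7}$ ($M = \left(- \frac{1}{7}\right) 12 = - \frac{12}{7} \approx -1.7143$)
$f{\left(g \right)} = \frac{230}{7} + \frac{23 g}{7}$ ($f{\left(g \right)} = \left(g + 10\right) \left(5 - \frac{12}{7}\right) = \left(10 + g\right) \frac{23}{7} = \frac{230}{7} + \frac{23 g}{7}$)
$269 \left(f{\left(16 \right)} + a\right) = 269 \left(\left(\frac{230}{7} + \frac{23}{7} \cdot 16\right) + 388\right) = 269 \left(\left(\frac{230}{7} + \frac{368}{7}\right) + 388\right) = 269 \left(\frac{598}{7} + 388\right) = 269 \cdot \frac{3314}{7} = \frac{891466}{7}$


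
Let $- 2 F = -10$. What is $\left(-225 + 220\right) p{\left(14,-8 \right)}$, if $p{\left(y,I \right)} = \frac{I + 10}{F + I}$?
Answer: $\frac{10}{3} \approx 3.3333$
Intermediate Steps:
$F = 5$ ($F = \left(- \frac{1}{2}\right) \left(-10\right) = 5$)
$p{\left(y,I \right)} = \frac{10 + I}{5 + I}$ ($p{\left(y,I \right)} = \frac{I + 10}{5 + I} = \frac{10 + I}{5 + I}$)
$\left(-225 + 220\right) p{\left(14,-8 \right)} = \left(-225 + 220\right) \frac{10 - 8}{5 - 8} = - 5 \frac{1}{-3} \cdot 2 = - 5 \left(\left(- \frac{1}{3}\right) 2\right) = \left(-5\right) \left(- \frac{2}{3}\right) = \frac{10}{3}$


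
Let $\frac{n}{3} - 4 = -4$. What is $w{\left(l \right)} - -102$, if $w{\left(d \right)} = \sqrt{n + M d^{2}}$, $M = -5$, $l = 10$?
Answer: $102 + 10 i \sqrt{5} \approx 102.0 + 22.361 i$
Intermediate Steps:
$n = 0$ ($n = 12 + 3 \left(-4\right) = 12 - 12 = 0$)
$w{\left(d \right)} = \sqrt{5} \sqrt{- d^{2}}$ ($w{\left(d \right)} = \sqrt{0 - 5 d^{2}} = \sqrt{- 5 d^{2}} = \sqrt{5} \sqrt{- d^{2}}$)
$w{\left(l \right)} - -102 = \sqrt{5} \sqrt{- 10^{2}} - -102 = \sqrt{5} \sqrt{\left(-1\right) 100} + 102 = \sqrt{5} \sqrt{-100} + 102 = \sqrt{5} \cdot 10 i + 102 = 10 i \sqrt{5} + 102 = 102 + 10 i \sqrt{5}$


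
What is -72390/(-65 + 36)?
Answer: 72390/29 ≈ 2496.2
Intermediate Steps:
-72390/(-65 + 36) = -72390/(-29) = -72390*(-1/29) = 72390/29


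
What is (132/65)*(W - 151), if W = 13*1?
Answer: -18216/65 ≈ -280.25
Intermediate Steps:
W = 13
(132/65)*(W - 151) = (132/65)*(13 - 151) = (132*(1/65))*(-138) = (132/65)*(-138) = -18216/65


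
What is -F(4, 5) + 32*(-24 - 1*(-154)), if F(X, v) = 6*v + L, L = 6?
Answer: 4124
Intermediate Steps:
F(X, v) = 6 + 6*v (F(X, v) = 6*v + 6 = 6 + 6*v)
-F(4, 5) + 32*(-24 - 1*(-154)) = -(6 + 6*5) + 32*(-24 - 1*(-154)) = -(6 + 30) + 32*(-24 + 154) = -1*36 + 32*130 = -36 + 4160 = 4124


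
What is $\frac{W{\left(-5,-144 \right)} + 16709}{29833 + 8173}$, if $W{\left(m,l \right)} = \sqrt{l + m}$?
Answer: $\frac{539}{1226} + \frac{i \sqrt{149}}{38006} \approx 0.43964 + 0.00032117 i$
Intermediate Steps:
$\frac{W{\left(-5,-144 \right)} + 16709}{29833 + 8173} = \frac{\sqrt{-144 - 5} + 16709}{29833 + 8173} = \frac{\sqrt{-149} + 16709}{38006} = \left(i \sqrt{149} + 16709\right) \frac{1}{38006} = \left(16709 + i \sqrt{149}\right) \frac{1}{38006} = \frac{539}{1226} + \frac{i \sqrt{149}}{38006}$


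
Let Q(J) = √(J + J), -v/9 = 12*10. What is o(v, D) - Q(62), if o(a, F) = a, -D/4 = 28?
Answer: -1080 - 2*√31 ≈ -1091.1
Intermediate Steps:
D = -112 (D = -4*28 = -112)
v = -1080 (v = -108*10 = -9*120 = -1080)
Q(J) = √2*√J (Q(J) = √(2*J) = √2*√J)
o(v, D) - Q(62) = -1080 - √2*√62 = -1080 - 2*√31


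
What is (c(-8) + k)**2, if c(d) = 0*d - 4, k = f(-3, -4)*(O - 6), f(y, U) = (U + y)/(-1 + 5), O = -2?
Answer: 100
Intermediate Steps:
f(y, U) = U/4 + y/4 (f(y, U) = (U + y)/4 = (U + y)*(1/4) = U/4 + y/4)
k = 14 (k = ((1/4)*(-4) + (1/4)*(-3))*(-2 - 6) = (-1 - 3/4)*(-8) = -7/4*(-8) = 14)
c(d) = -4 (c(d) = 0 - 4 = -4)
(c(-8) + k)**2 = (-4 + 14)**2 = 10**2 = 100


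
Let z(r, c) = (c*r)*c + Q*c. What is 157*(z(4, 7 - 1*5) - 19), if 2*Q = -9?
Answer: -1884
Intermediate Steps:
Q = -9/2 (Q = (½)*(-9) = -9/2 ≈ -4.5000)
z(r, c) = -9*c/2 + r*c² (z(r, c) = (c*r)*c - 9*c/2 = r*c² - 9*c/2 = -9*c/2 + r*c²)
157*(z(4, 7 - 1*5) - 19) = 157*((7 - 1*5)*(-9 + 2*(7 - 1*5)*4)/2 - 19) = 157*((7 - 5)*(-9 + 2*(7 - 5)*4)/2 - 19) = 157*((½)*2*(-9 + 2*2*4) - 19) = 157*((½)*2*(-9 + 16) - 19) = 157*((½)*2*7 - 19) = 157*(7 - 19) = 157*(-12) = -1884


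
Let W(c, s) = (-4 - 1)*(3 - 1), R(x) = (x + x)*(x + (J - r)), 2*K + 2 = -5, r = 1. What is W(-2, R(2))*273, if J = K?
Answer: -2730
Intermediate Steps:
K = -7/2 (K = -1 + (½)*(-5) = -1 - 5/2 = -7/2 ≈ -3.5000)
J = -7/2 ≈ -3.5000
R(x) = 2*x*(-9/2 + x) (R(x) = (x + x)*(x + (-7/2 - 1*1)) = (2*x)*(x + (-7/2 - 1)) = (2*x)*(x - 9/2) = (2*x)*(-9/2 + x) = 2*x*(-9/2 + x))
W(c, s) = -10 (W(c, s) = -5*2 = -10)
W(-2, R(2))*273 = -10*273 = -2730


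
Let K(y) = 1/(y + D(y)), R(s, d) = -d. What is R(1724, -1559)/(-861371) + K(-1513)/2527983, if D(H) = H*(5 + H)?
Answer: -8986124774718856/4964969393243307063 ≈ -0.0018099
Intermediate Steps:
K(y) = 1/(y + y*(5 + y))
R(1724, -1559)/(-861371) + K(-1513)/2527983 = -1*(-1559)/(-861371) + (1/((-1513)*(6 - 1513)))/2527983 = 1559*(-1/861371) - 1/1513/(-1507)*(1/2527983) = -1559/861371 - 1/1513*(-1/1507)*(1/2527983) = -1559/861371 + (1/2280091)*(1/2527983) = -1559/861371 + 1/5764031286453 = -8986124774718856/4964969393243307063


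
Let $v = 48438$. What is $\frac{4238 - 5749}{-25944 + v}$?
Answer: $- \frac{1511}{22494} \approx -0.067173$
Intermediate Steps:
$\frac{4238 - 5749}{-25944 + v} = \frac{4238 - 5749}{-25944 + 48438} = - \frac{1511}{22494}$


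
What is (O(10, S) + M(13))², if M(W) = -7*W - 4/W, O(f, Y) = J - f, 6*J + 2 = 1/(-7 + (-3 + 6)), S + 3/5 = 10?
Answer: 111830625/10816 ≈ 10339.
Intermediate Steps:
S = 47/5 (S = -⅗ + 10 = 47/5 ≈ 9.4000)
J = -3/8 (J = -⅓ + 1/(6*(-7 + (-3 + 6))) = -⅓ + 1/(6*(-7 + 3)) = -⅓ + (⅙)/(-4) = -⅓ + (⅙)*(-¼) = -⅓ - 1/24 = -3/8 ≈ -0.37500)
O(f, Y) = -3/8 - f
(O(10, S) + M(13))² = ((-3/8 - 1*10) + (-7*13 - 4/13))² = ((-3/8 - 10) + (-91 - 4*1/13))² = (-83/8 + (-91 - 4/13))² = (-83/8 - 1187/13)² = (-10575/104)² = 111830625/10816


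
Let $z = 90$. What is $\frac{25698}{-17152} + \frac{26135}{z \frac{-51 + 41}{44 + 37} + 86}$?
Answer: $\frac{1004271807}{2890112} \approx 347.49$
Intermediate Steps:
$\frac{25698}{-17152} + \frac{26135}{z \frac{-51 + 41}{44 + 37} + 86} = \frac{25698}{-17152} + \frac{26135}{90 \frac{-51 + 41}{44 + 37} + 86} = 25698 \left(- \frac{1}{17152}\right) + \frac{26135}{90 \left(- \frac{10}{81}\right) + 86} = - \frac{12849}{8576} + \frac{26135}{90 \left(\left(-10\right) \frac{1}{81}\right) + 86} = - \frac{12849}{8576} + \frac{26135}{90 \left(- \frac{10}{81}\right) + 86} = - \frac{12849}{8576} + \frac{26135}{- \frac{100}{9} + 86} = - \frac{12849}{8576} + \frac{26135}{\frac{674}{9}} = - \frac{12849}{8576} + 26135 \cdot \frac{9}{674} = - \frac{12849}{8576} + \frac{235215}{674} = \frac{1004271807}{2890112}$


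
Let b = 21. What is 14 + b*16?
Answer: 350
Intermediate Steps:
14 + b*16 = 14 + 21*16 = 14 + 336 = 350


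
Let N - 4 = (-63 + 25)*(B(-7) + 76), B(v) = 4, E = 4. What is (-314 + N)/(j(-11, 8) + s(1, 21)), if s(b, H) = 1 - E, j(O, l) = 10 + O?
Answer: 1675/2 ≈ 837.50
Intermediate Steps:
N = -3036 (N = 4 + (-63 + 25)*(4 + 76) = 4 - 38*80 = 4 - 3040 = -3036)
s(b, H) = -3 (s(b, H) = 1 - 1*4 = 1 - 4 = -3)
(-314 + N)/(j(-11, 8) + s(1, 21)) = (-314 - 3036)/((10 - 11) - 3) = -3350/(-1 - 3) = -3350/(-4) = -3350*(-¼) = 1675/2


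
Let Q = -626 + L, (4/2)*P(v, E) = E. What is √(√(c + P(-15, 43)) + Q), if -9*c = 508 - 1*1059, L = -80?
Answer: √(-25416 + 6*√2978)/6 ≈ 26.399*I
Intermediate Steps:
P(v, E) = E/2
c = 551/9 (c = -(508 - 1*1059)/9 = -(508 - 1059)/9 = -⅑*(-551) = 551/9 ≈ 61.222)
Q = -706 (Q = -626 - 80 = -706)
√(√(c + P(-15, 43)) + Q) = √(√(551/9 + (½)*43) - 706) = √(√(551/9 + 43/2) - 706) = √(√(1489/18) - 706) = √(√2978/6 - 706) = √(-706 + √2978/6)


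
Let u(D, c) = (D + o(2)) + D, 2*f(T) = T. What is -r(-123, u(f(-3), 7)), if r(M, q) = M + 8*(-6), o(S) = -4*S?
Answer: 171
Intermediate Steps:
f(T) = T/2
u(D, c) = -8 + 2*D (u(D, c) = (D - 4*2) + D = (D - 8) + D = (-8 + D) + D = -8 + 2*D)
r(M, q) = -48 + M (r(M, q) = M - 48 = -48 + M)
-r(-123, u(f(-3), 7)) = -(-48 - 123) = -1*(-171) = 171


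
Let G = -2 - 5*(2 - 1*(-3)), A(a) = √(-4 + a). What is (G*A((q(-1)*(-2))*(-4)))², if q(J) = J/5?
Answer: -20412/5 ≈ -4082.4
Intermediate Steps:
q(J) = J/5 (q(J) = J*(⅕) = J/5)
G = -27 (G = -2 - 5*(2 + 3) = -2 - 5*5 = -2 - 25 = -27)
(G*A((q(-1)*(-2))*(-4)))² = (-27*√(-4 + (((⅕)*(-1))*(-2))*(-4)))² = (-27*√(-4 - ⅕*(-2)*(-4)))² = (-27*√(-4 + (⅖)*(-4)))² = (-27*√(-4 - 8/5))² = (-54*I*√35/5)² = -20412/5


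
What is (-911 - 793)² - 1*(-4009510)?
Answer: 6913126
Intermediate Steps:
(-911 - 793)² - 1*(-4009510) = (-1704)² + 4009510 = 2903616 + 4009510 = 6913126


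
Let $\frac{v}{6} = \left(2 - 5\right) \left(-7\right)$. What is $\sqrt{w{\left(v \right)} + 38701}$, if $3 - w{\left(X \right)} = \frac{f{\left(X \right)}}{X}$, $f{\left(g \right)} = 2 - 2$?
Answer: $4 \sqrt{2419} \approx 196.73$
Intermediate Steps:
$f{\left(g \right)} = 0$
$v = 126$ ($v = 6 \left(2 - 5\right) \left(-7\right) = 6 \left(\left(-3\right) \left(-7\right)\right) = 6 \cdot 21 = 126$)
$w{\left(X \right)} = 3$ ($w{\left(X \right)} = 3 - \frac{0}{X} = 3 - 0 = 3 + 0 = 3$)
$\sqrt{w{\left(v \right)} + 38701} = \sqrt{3 + 38701} = \sqrt{38704} = 4 \sqrt{2419}$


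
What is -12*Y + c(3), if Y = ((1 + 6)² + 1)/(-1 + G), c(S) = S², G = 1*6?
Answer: -111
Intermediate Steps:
G = 6
Y = 10 (Y = ((1 + 6)² + 1)/(-1 + 6) = (7² + 1)/5 = (49 + 1)*(⅕) = 50*(⅕) = 10)
-12*Y + c(3) = -12*10 + 3² = -120 + 9 = -111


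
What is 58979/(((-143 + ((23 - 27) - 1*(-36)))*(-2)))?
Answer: 58979/222 ≈ 265.67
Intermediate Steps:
58979/(((-143 + ((23 - 27) - 1*(-36)))*(-2))) = 58979/(((-143 + (-4 + 36))*(-2))) = 58979/(((-143 + 32)*(-2))) = 58979/((-111*(-2))) = 58979/222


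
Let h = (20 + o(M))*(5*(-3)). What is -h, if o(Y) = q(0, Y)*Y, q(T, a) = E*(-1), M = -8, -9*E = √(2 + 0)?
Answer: 300 - 40*√2/3 ≈ 281.14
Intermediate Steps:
E = -√2/9 (E = -√(2 + 0)/9 = -√2/9 ≈ -0.15713)
q(T, a) = √2/9 (q(T, a) = -√2/9*(-1) = √2/9)
o(Y) = Y*√2/9 (o(Y) = (√2/9)*Y = Y*√2/9)
h = -300 + 40*√2/3 (h = (20 + (⅑)*(-8)*√2)*(5*(-3)) = (20 - 8*√2/9)*(-15) = -300 + 40*√2/3 ≈ -281.14)
-h = -(-300 + 40*√2/3) = 300 - 40*√2/3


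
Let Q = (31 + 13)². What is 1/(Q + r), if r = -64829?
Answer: -1/62893 ≈ -1.5900e-5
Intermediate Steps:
Q = 1936 (Q = 44² = 1936)
1/(Q + r) = 1/(1936 - 64829) = 1/(-62893) = -1/62893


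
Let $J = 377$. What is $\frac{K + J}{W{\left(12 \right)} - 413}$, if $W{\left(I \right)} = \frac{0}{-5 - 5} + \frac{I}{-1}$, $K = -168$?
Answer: $- \frac{209}{425} \approx -0.49176$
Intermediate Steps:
$W{\left(I \right)} = - I$ ($W{\left(I \right)} = \frac{0}{-5 - 5} + I \left(-1\right) = \frac{0}{-10} - I = 0 \left(- \frac{1}{10}\right) - I = 0 - I = - I$)
$\frac{K + J}{W{\left(12 \right)} - 413} = \frac{-168 + 377}{\left(-1\right) 12 - 413} = \frac{209}{-12 - 413} = \frac{209}{-425} = 209 \left(- \frac{1}{425}\right) = - \frac{209}{425}$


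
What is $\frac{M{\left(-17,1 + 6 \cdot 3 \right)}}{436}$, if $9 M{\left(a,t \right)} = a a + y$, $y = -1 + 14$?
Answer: $\frac{151}{1962} \approx 0.076962$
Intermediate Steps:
$y = 13$
$M{\left(a,t \right)} = \frac{13}{9} + \frac{a^{2}}{9}$ ($M{\left(a,t \right)} = \frac{a a + 13}{9} = \frac{a^{2} + 13}{9} = \frac{13 + a^{2}}{9} = \frac{13}{9} + \frac{a^{2}}{9}$)
$\frac{M{\left(-17,1 + 6 \cdot 3 \right)}}{436} = \frac{\frac{13}{9} + \frac{\left(-17\right)^{2}}{9}}{436} = \left(\frac{13}{9} + \frac{1}{9} \cdot 289\right) \frac{1}{436} = \left(\frac{13}{9} + \frac{289}{9}\right) \frac{1}{436} = \frac{302}{9} \cdot \frac{1}{436} = \frac{151}{1962}$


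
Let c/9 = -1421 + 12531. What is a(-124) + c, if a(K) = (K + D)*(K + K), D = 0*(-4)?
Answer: 130742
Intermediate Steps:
D = 0
a(K) = 2*K² (a(K) = (K + 0)*(K + K) = K*(2*K) = 2*K²)
c = 99990 (c = 9*(-1421 + 12531) = 9*11110 = 99990)
a(-124) + c = 2*(-124)² + 99990 = 2*15376 + 99990 = 30752 + 99990 = 130742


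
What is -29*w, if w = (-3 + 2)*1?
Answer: 29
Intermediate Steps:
w = -1 (w = -1*1 = -1)
-29*w = -29*(-1) = 29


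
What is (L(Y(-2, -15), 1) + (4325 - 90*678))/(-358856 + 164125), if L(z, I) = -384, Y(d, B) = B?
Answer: 57079/194731 ≈ 0.29312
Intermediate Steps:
(L(Y(-2, -15), 1) + (4325 - 90*678))/(-358856 + 164125) = (-384 + (4325 - 90*678))/(-358856 + 164125) = (-384 + (4325 - 1*61020))/(-194731) = (-384 + (4325 - 61020))*(-1/194731) = (-384 - 56695)*(-1/194731) = -57079*(-1/194731) = 57079/194731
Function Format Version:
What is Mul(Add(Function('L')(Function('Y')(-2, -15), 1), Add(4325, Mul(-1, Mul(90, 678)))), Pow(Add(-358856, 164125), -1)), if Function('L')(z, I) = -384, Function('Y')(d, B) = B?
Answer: Rational(57079, 194731) ≈ 0.29312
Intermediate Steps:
Mul(Add(Function('L')(Function('Y')(-2, -15), 1), Add(4325, Mul(-1, Mul(90, 678)))), Pow(Add(-358856, 164125), -1)) = Mul(Add(-384, Add(4325, Mul(-1, Mul(90, 678)))), Pow(Add(-358856, 164125), -1)) = Mul(Add(-384, Add(4325, Mul(-1, 61020))), Pow(-194731, -1)) = Mul(Add(-384, Add(4325, -61020)), Rational(-1, 194731)) = Mul(Add(-384, -56695), Rational(-1, 194731)) = Mul(-57079, Rational(-1, 194731)) = Rational(57079, 194731)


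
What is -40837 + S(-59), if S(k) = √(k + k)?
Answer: -40837 + I*√118 ≈ -40837.0 + 10.863*I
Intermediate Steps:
S(k) = √2*√k (S(k) = √(2*k) = √2*√k)
-40837 + S(-59) = -40837 + √2*√(-59) = -40837 + √2*(I*√59) = -40837 + I*√118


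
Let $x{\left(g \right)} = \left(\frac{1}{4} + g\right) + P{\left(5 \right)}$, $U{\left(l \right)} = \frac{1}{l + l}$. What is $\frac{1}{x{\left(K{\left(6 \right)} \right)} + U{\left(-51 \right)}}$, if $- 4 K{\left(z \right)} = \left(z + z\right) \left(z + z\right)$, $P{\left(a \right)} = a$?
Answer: $- \frac{204}{6275} \approx -0.03251$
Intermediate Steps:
$U{\left(l \right)} = \frac{1}{2 l}$
$K{\left(z \right)} = - z^{2}$ ($K{\left(z \right)} = - \frac{\left(z + z\right) \left(z + z\right)}{4} = - \frac{2 z 2 z}{4} = - \frac{4 z^{2}}{4} = - z^{2}$)
$x{\left(g \right)} = \frac{21}{4} + g$ ($x{\left(g \right)} = \left(\frac{1}{4} + g\right) + 5 = \frac{21}{4} + g$)
$\frac{1}{x{\left(K{\left(6 \right)} \right)} + U{\left(-51 \right)}} = \frac{1}{\left(\frac{21}{4} - 6^{2}\right) + \frac{1}{2 \left(-51\right)}} = \frac{1}{\left(\frac{21}{4} - 36\right) + \frac{1}{2} \left(- \frac{1}{51}\right)} = \frac{1}{\left(\frac{21}{4} - 36\right) - \frac{1}{102}} = \frac{1}{- \frac{123}{4} - \frac{1}{102}} = \frac{1}{- \frac{6275}{204}} = - \frac{204}{6275}$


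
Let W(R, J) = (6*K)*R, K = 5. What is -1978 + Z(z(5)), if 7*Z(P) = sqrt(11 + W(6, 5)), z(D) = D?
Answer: -1978 + sqrt(191)/7 ≈ -1976.0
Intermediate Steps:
W(R, J) = 30*R (W(R, J) = (6*5)*R = 30*R)
Z(P) = sqrt(191)/7 (Z(P) = sqrt(11 + 30*6)/7 = sqrt(11 + 180)/7 = sqrt(191)/7)
-1978 + Z(z(5)) = -1978 + sqrt(191)/7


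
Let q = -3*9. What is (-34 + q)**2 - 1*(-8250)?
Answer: 11971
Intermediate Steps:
q = -27
(-34 + q)**2 - 1*(-8250) = (-34 - 27)**2 - 1*(-8250) = (-61)**2 + 8250 = 3721 + 8250 = 11971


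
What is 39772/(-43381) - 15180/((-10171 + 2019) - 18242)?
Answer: -65203098/190833019 ≈ -0.34168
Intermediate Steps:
39772/(-43381) - 15180/((-10171 + 2019) - 18242) = 39772*(-1/43381) - 15180/(-8152 - 18242) = -39772/43381 - 15180/(-26394) = -39772/43381 - 15180*(-1/26394) = -39772/43381 + 2530/4399 = -65203098/190833019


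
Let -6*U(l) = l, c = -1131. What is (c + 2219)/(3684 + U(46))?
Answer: 3264/11029 ≈ 0.29595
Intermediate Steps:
U(l) = -l/6
(c + 2219)/(3684 + U(46)) = (-1131 + 2219)/(3684 - 1/6*46) = 1088/(3684 - 23/3) = 1088/(11029/3) = 1088*(3/11029) = 3264/11029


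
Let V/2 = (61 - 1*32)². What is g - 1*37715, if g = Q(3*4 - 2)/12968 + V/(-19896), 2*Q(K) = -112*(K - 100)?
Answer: -608176173241/16125708 ≈ -37715.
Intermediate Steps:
Q(K) = 5600 - 56*K (Q(K) = (-112*(K - 100))/2 = (-112*(-100 + K))/2 = (11200 - 112*K)/2 = 5600 - 56*K)
V = 1682 (V = 2*(61 - 1*32)² = 2*(61 - 32)² = 2*29² = 2*841 = 1682)
g = 4903979/16125708 (g = (5600 - 56*(3*4 - 2))/12968 + 1682/(-19896) = (5600 - 56*(12 - 2))*(1/12968) + 1682*(-1/19896) = (5600 - 56*10)*(1/12968) - 841/9948 = (5600 - 560)*(1/12968) - 841/9948 = 5040*(1/12968) - 841/9948 = 630/1621 - 841/9948 = 4903979/16125708 ≈ 0.30411)
g - 1*37715 = 4903979/16125708 - 1*37715 = 4903979/16125708 - 37715 = -608176173241/16125708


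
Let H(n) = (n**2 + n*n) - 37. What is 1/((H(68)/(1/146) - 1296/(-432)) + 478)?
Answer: 1/1345287 ≈ 7.4334e-7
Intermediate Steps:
H(n) = -37 + 2*n**2 (H(n) = (n**2 + n**2) - 37 = 2*n**2 - 37 = -37 + 2*n**2)
1/((H(68)/(1/146) - 1296/(-432)) + 478) = 1/(((-37 + 2*68**2)/(1/146) - 1296/(-432)) + 478) = 1/(((-37 + 2*4624)/(1/146) - 1296*(-1/432)) + 478) = 1/(((-37 + 9248)*146 + 3) + 478) = 1/((9211*146 + 3) + 478) = 1/((1344806 + 3) + 478) = 1/(1344809 + 478) = 1/1345287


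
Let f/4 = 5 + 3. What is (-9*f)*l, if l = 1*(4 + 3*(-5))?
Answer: 3168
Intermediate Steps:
l = -11 (l = 1*(4 - 15) = 1*(-11) = -11)
f = 32 (f = 4*(5 + 3) = 4*8 = 32)
(-9*f)*l = -9*32*(-11) = -288*(-11) = 3168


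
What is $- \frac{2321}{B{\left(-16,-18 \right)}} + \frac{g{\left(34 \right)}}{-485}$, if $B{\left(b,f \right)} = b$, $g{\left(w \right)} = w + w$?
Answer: $\frac{1124597}{7760} \approx 144.92$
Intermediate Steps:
$g{\left(w \right)} = 2 w$
$- \frac{2321}{B{\left(-16,-18 \right)}} + \frac{g{\left(34 \right)}}{-485} = - \frac{2321}{-16} + \frac{2 \cdot 34}{-485} = \left(-2321\right) \left(- \frac{1}{16}\right) + 68 \left(- \frac{1}{485}\right) = \frac{2321}{16} - \frac{68}{485} = \frac{1124597}{7760}$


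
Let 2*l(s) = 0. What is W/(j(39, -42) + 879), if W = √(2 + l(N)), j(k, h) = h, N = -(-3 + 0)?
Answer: √2/837 ≈ 0.0016896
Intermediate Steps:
N = 3 (N = -1*(-3) = 3)
l(s) = 0 (l(s) = (½)*0 = 0)
W = √2 (W = √(2 + 0) = √2 ≈ 1.4142)
W/(j(39, -42) + 879) = √2/(-42 + 879) = √2/837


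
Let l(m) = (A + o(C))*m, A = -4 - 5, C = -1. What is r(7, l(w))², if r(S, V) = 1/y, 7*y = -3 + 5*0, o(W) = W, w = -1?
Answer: 49/9 ≈ 5.4444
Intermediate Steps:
A = -9
y = -3/7 (y = (-3 + 5*0)/7 = (-3 + 0)/7 = (⅐)*(-3) = -3/7 ≈ -0.42857)
l(m) = -10*m (l(m) = (-9 - 1)*m = -10*m)
r(S, V) = -7/3 (r(S, V) = 1/(-3/7) = -7/3)
r(7, l(w))² = (-7/3)² = 49/9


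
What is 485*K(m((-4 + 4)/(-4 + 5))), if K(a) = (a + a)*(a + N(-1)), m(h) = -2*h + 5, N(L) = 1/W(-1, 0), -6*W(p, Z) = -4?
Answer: 31525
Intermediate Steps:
W(p, Z) = ⅔ (W(p, Z) = -⅙*(-4) = ⅔)
N(L) = 3/2 (N(L) = 1/(⅔) = 3/2)
m(h) = 5 - 2*h
K(a) = 2*a*(3/2 + a) (K(a) = (a + a)*(a + 3/2) = (2*a)*(3/2 + a) = 2*a*(3/2 + a))
485*K(m((-4 + 4)/(-4 + 5))) = 485*((5 - 2*(-4 + 4)/(-4 + 5))*(3 + 2*(5 - 2*(-4 + 4)/(-4 + 5)))) = 485*((5 - 0/1)*(3 + 2*(5 - 0/1))) = 485*((5 - 0)*(3 + 2*(5 - 0))) = 485*((5 - 2*0)*(3 + 2*(5 - 2*0))) = 485*((5 + 0)*(3 + 2*(5 + 0))) = 485*(5*(3 + 2*5)) = 485*(5*(3 + 10)) = 485*(5*13) = 485*65 = 31525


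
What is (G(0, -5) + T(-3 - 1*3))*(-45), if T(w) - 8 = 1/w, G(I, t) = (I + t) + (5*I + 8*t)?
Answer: 3345/2 ≈ 1672.5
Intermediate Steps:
G(I, t) = 6*I + 9*t
T(w) = 8 + 1/w
(G(0, -5) + T(-3 - 1*3))*(-45) = ((6*0 + 9*(-5)) + (8 + 1/(-3 - 1*3)))*(-45) = ((0 - 45) + (8 + 1/(-3 - 3)))*(-45) = (-45 + (8 + 1/(-6)))*(-45) = (-45 + (8 - 1/6))*(-45) = (-45 + 47/6)*(-45) = -223/6*(-45) = 3345/2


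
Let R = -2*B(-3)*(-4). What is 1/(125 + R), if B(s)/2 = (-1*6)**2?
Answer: 1/701 ≈ 0.0014265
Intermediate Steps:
B(s) = 72 (B(s) = 2*(-1*6)**2 = 2*(-6)**2 = 2*36 = 72)
R = 576 (R = -2*72*(-4) = -144*(-4) = 576)
1/(125 + R) = 1/(125 + 576) = 1/701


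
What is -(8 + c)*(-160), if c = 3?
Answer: 1760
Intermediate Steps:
-(8 + c)*(-160) = -(8 + 3)*(-160) = -1*11*(-160) = -11*(-160) = 1760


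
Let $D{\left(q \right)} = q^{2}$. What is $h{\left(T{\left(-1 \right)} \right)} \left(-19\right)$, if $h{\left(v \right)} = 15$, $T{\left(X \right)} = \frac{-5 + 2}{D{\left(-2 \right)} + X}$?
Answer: $-285$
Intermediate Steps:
$T{\left(X \right)} = - \frac{3}{4 + X}$ ($T{\left(X \right)} = \frac{-5 + 2}{\left(-2\right)^{2} + X} = - \frac{3}{4 + X}$)
$h{\left(T{\left(-1 \right)} \right)} \left(-19\right) = 15 \left(-19\right) = -285$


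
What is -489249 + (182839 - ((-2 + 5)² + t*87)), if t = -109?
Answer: -296936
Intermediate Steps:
-489249 + (182839 - ((-2 + 5)² + t*87)) = -489249 + (182839 - ((-2 + 5)² - 109*87)) = -489249 + (182839 - (3² - 9483)) = -489249 + (182839 - (9 - 9483)) = -489249 + (182839 - 1*(-9474)) = -489249 + (182839 + 9474) = -489249 + 192313 = -296936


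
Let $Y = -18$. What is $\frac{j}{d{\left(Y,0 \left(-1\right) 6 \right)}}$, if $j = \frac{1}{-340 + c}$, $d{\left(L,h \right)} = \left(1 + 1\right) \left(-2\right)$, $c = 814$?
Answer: $- \frac{1}{1896} \approx -0.00052743$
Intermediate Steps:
$d{\left(L,h \right)} = -4$ ($d{\left(L,h \right)} = 2 \left(-2\right) = -4$)
$j = \frac{1}{474}$ ($j = \frac{1}{-340 + 814} = \frac{1}{474} \approx 0.0021097$)
$\frac{j}{d{\left(Y,0 \left(-1\right) 6 \right)}} = \frac{1}{474 \left(-4\right)} = \frac{1}{474} \left(- \frac{1}{4}\right) = - \frac{1}{1896}$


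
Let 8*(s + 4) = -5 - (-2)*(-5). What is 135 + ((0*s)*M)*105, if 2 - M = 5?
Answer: 135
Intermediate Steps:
M = -3 (M = 2 - 1*5 = 2 - 5 = -3)
s = -47/8 (s = -4 + (-5 - (-2)*(-5))/8 = -4 + (-5 - 2*5)/8 = -4 + (-5 - 10)/8 = -4 + (⅛)*(-15) = -4 - 15/8 = -47/8 ≈ -5.8750)
135 + ((0*s)*M)*105 = 135 + ((0*(-47/8))*(-3))*105 = 135 + (0*(-3))*105 = 135 + 0*105 = 135 + 0 = 135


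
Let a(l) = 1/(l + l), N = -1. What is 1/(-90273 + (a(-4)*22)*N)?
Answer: -4/361081 ≈ -1.1078e-5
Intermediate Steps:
a(l) = 1/(2*l)
1/(-90273 + (a(-4)*22)*N) = 1/(-90273 + (((1/2)/(-4))*22)*(-1)) = 1/(-90273 + (((1/2)*(-1/4))*22)*(-1)) = 1/(-90273 - 1/8*22*(-1)) = 1/(-90273 - 11/4*(-1)) = 1/(-90273 + 11/4) = 1/(-361081/4) = -4/361081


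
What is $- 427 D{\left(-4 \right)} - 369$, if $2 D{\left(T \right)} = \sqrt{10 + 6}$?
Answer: $-1223$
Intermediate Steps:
$D{\left(T \right)} = 2$ ($D{\left(T \right)} = \frac{\sqrt{10 + 6}}{2} = \frac{\sqrt{16}}{2} = \frac{1}{2} \cdot 4 = 2$)
$- 427 D{\left(-4 \right)} - 369 = \left(-427\right) 2 - 369 = -854 - 369 = -1223$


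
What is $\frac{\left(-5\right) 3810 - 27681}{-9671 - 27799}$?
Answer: $\frac{15577}{12490} \approx 1.2472$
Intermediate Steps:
$\frac{\left(-5\right) 3810 - 27681}{-9671 - 27799} = \frac{-19050 - 27681}{-9671 - 27799} = - \frac{46731}{-9671 - 27799} = - \frac{46731}{-37470} = \left(-46731\right) \left(- \frac{1}{37470}\right) = \frac{15577}{12490}$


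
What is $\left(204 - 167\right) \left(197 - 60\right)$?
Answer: $5069$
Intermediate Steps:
$\left(204 - 167\right) \left(197 - 60\right) = 37 \cdot 137 = 5069$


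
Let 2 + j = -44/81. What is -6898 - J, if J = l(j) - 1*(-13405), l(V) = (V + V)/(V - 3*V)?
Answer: -20302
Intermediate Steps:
j = -206/81 (j = -2 - 44/81 = -206/81 ≈ -2.5432)
l(V) = -1 (l(V) = (2*V)/((-2*V)) = (2*V)*(-1/(2*V)) = -1)
J = 13404 (J = -1 - 1*(-13405) = -1 + 13405 = 13404)
-6898 - J = -6898 - 1*13404 = -6898 - 13404 = -20302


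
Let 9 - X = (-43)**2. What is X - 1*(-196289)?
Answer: 194449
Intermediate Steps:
X = -1840 (X = 9 - 1*(-43)**2 = 9 - 1*1849 = 9 - 1849 = -1840)
X - 1*(-196289) = -1840 - 1*(-196289) = -1840 + 196289 = 194449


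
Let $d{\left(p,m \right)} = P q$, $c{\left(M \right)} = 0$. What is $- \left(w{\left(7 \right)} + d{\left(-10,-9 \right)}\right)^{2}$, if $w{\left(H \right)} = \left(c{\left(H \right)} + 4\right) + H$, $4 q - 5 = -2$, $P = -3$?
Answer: $- \frac{1225}{16} \approx -76.563$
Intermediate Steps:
$q = \frac{3}{4}$ ($q = \frac{5}{4} + \frac{1}{4} \left(-2\right) = \frac{5}{4} - \frac{1}{2} = \frac{3}{4} \approx 0.75$)
$w{\left(H \right)} = 4 + H$ ($w{\left(H \right)} = \left(0 + 4\right) + H = 4 + H$)
$d{\left(p,m \right)} = - \frac{9}{4}$ ($d{\left(p,m \right)} = \left(-3\right) \frac{3}{4} = - \frac{9}{4}$)
$- \left(w{\left(7 \right)} + d{\left(-10,-9 \right)}\right)^{2} = - \left(\left(4 + 7\right) - \frac{9}{4}\right)^{2} = - \left(11 - \frac{9}{4}\right)^{2} = - \left(\frac{35}{4}\right)^{2} = \left(-1\right) \frac{1225}{16} = - \frac{1225}{16}$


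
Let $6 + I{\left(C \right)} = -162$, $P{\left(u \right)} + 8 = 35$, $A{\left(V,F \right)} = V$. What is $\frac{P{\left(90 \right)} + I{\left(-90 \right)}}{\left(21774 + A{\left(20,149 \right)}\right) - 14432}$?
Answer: $- \frac{47}{2454} \approx -0.019152$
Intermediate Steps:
$P{\left(u \right)} = 27$ ($P{\left(u \right)} = -8 + 35 = 27$)
$I{\left(C \right)} = -168$ ($I{\left(C \right)} = -6 - 162 = -168$)
$\frac{P{\left(90 \right)} + I{\left(-90 \right)}}{\left(21774 + A{\left(20,149 \right)}\right) - 14432} = \frac{27 - 168}{\left(21774 + 20\right) - 14432} = - \frac{141}{21794 - 14432} = - \frac{141}{7362} = \left(-141\right) \frac{1}{7362} = - \frac{47}{2454}$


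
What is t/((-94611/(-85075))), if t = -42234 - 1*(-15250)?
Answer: -2295663800/94611 ≈ -24264.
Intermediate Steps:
t = -26984 (t = -42234 + 15250 = -26984)
t/((-94611/(-85075))) = -26984/((-94611/(-85075))) = -26984/((-94611*(-1/85075))) = -26984/94611/85075 = -26984*85075/94611 = -2295663800/94611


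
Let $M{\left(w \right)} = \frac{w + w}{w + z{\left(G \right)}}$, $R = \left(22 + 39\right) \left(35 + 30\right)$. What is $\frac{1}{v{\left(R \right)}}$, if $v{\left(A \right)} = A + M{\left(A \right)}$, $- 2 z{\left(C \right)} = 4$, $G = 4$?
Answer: $\frac{3963}{15721225} \approx 0.00025208$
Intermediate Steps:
$z{\left(C \right)} = -2$ ($z{\left(C \right)} = \left(- \frac{1}{2}\right) 4 = -2$)
$R = 3965$ ($R = 61 \cdot 65 = 3965$)
$M{\left(w \right)} = \frac{2 w}{-2 + w}$ ($M{\left(w \right)} = \frac{w + w}{w - 2} = \frac{2 w}{-2 + w}$)
$v{\left(A \right)} = A + \frac{2 A}{-2 + A}$
$\frac{1}{v{\left(R \right)}} = \frac{1}{3965^{2} \frac{1}{-2 + 3965}} = \frac{1}{15721225 \cdot \frac{1}{3963}} = \frac{1}{\frac{15721225}{3963}} = \frac{3963}{15721225}$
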